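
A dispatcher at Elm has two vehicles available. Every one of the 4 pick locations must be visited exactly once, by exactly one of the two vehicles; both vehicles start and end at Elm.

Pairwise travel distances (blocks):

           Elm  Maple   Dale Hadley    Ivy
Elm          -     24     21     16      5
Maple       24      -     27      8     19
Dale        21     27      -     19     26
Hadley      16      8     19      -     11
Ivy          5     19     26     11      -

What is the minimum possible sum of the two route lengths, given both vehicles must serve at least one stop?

82 blocks — the smallest possible combined total.

Check every non-empty split of the stops between the two vehicles; for each half take its own optimal tour:
  {Maple} + {Dale, Hadley, Ivy}: 48 + 56 = 104
  {Dale} + {Maple, Hadley, Ivy}: 42 + 48 = 90
  {Maple, Dale} + {Hadley, Ivy}: 72 + 32 = 104
  {Hadley} + {Maple, Dale, Ivy}: 32 + 72 = 104
  {Maple, Hadley} + {Dale, Ivy}: 48 + 52 = 100
  {Dale, Hadley} + {Maple, Ivy}: 56 + 48 = 104
  … (7 splits in total)
  {Maple, Dale, Hadley} + {Ivy}: 72 + 10 = 82  ← best
Best: vehicle 1 Elm → Maple → Hadley → Dale → Elm = 72; vehicle 2 Elm → Ivy → Elm = 10; combined 82.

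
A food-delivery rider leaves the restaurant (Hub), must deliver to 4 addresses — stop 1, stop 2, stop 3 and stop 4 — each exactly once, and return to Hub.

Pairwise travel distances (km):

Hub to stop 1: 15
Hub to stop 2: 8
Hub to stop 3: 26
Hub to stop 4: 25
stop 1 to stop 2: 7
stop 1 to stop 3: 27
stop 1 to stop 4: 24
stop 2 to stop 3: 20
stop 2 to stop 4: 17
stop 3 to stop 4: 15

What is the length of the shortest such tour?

80 km — the shortest possible round trip.

Hub→stop 1→stop 2→stop 3→stop 4→Hub: 15+7+20+15+25 = 82
Hub→stop 1→stop 2→stop 4→stop 3→Hub: 15+7+17+15+26 = 80
Hub→stop 1→stop 3→stop 2→stop 4→Hub: 15+27+20+17+25 = 104
Hub→stop 1→stop 3→stop 4→stop 2→Hub: 15+27+15+17+8 = 82
Hub→stop 1→stop 4→stop 2→stop 3→Hub: 15+24+17+20+26 = 102
Hub→stop 1→stop 4→stop 3→stop 2→Hub: 15+24+15+20+8 = 82
Hub→stop 2→stop 1→stop 3→stop 4→Hub: 8+7+27+15+25 = 82
Hub→stop 2→stop 1→stop 4→stop 3→Hub: 8+7+24+15+26 = 80
Hub→stop 2→stop 3→stop 1→stop 4→Hub: 8+20+27+24+25 = 104
Hub→stop 2→stop 4→stop 1→stop 3→Hub: 8+17+24+27+26 = 102
Hub→stop 3→stop 1→stop 2→stop 4→Hub: 26+27+7+17+25 = 102
Hub→stop 3→stop 2→stop 1→stop 4→Hub: 26+20+7+24+25 = 102
The minimum is 80.
One optimal route: Hub → stop 1 → stop 2 → stop 4 → stop 3 → Hub (or its reverse).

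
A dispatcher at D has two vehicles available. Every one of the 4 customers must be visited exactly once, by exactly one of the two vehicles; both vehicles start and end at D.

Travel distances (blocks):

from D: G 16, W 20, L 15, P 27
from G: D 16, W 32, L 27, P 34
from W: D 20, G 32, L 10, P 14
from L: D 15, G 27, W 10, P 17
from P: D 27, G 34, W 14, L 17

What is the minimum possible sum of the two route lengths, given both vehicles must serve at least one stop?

Try each way of splitting the stops between the two vehicles (each non-empty) and, for each split, find the best tour for each vehicle:
  {G} + {W, L, P}: 32 + 66 = 98
  {W} + {G, L, P}: 40 + 82 = 122
  {G, W} + {L, P}: 68 + 59 = 127
  {L} + {G, W, P}: 30 + 84 = 114
  {G, L} + {W, P}: 58 + 61 = 119
  {W, L} + {G, P}: 45 + 77 = 122
  … (7 splits in total)
Best: vehicle 1 D → G → D = 32; vehicle 2 D → W → P → L → D = 66; combined 98.

Minimum combined distance: 98 blocks.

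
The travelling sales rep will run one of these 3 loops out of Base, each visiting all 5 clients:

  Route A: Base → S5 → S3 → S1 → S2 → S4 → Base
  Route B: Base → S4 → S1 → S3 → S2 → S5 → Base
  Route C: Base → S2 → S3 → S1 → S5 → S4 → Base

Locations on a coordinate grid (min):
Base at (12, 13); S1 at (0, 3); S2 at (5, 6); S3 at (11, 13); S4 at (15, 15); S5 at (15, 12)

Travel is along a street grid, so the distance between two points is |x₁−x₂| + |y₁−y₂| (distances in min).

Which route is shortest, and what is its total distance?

Route A: 4 + 5 + 21 + 8 + 19 + 5 = 62
Route B: 5 + 27 + 21 + 13 + 16 + 4 = 86
Route C: 14 + 13 + 21 + 24 + 3 + 5 = 80

62 min — Route A is the shortest.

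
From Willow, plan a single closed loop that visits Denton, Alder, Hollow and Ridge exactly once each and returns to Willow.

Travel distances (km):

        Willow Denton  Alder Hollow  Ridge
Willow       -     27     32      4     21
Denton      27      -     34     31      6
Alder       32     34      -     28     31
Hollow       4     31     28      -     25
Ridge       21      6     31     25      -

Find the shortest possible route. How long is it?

There are 12 distinct closed tours to check (reversals are equivalent).
Willow-Denton-Alder-Hollow-Ridge-Willow: 27+34+28+25+21 = 135
Willow-Denton-Alder-Ridge-Hollow-Willow: 27+34+31+25+4 = 121
Willow-Denton-Hollow-Alder-Ridge-Willow: 27+31+28+31+21 = 138
Willow-Denton-Hollow-Ridge-Alder-Willow: 27+31+25+31+32 = 146
Willow-Denton-Ridge-Alder-Hollow-Willow: 27+6+31+28+4 = 96
Willow-Denton-Ridge-Hollow-Alder-Willow: 27+6+25+28+32 = 118
Willow-Alder-Denton-Hollow-Ridge-Willow: 32+34+31+25+21 = 143
Willow-Alder-Denton-Ridge-Hollow-Willow: 32+34+6+25+4 = 101
Willow-Alder-Hollow-Denton-Ridge-Willow: 32+28+31+6+21 = 118
Willow-Alder-Ridge-Denton-Hollow-Willow: 32+31+6+31+4 = 104
Willow-Hollow-Denton-Alder-Ridge-Willow: 4+31+34+31+21 = 121
Willow-Hollow-Alder-Denton-Ridge-Willow: 4+28+34+6+21 = 93
The minimum is 93.
One optimal route: Willow → Hollow → Alder → Denton → Ridge → Willow (or its reverse).

93 km — the shortest possible round trip.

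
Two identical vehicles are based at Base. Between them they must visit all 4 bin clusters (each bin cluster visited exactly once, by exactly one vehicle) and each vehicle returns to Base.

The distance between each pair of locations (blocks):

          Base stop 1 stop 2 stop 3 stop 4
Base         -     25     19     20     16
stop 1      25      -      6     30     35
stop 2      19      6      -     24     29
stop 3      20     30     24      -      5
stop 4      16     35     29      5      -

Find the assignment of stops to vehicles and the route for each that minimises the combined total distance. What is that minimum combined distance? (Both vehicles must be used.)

There are 2^3 − 1 = 7 ways to divide the 4 stops into two non-empty groups. For each, the best each vehicle can do is its own shortest tour through its group:
  {stop 1} + {stop 2, stop 3, stop 4}: 50 + 64 = 114
  {stop 2} + {stop 1, stop 3, stop 4}: 38 + 76 = 114
  {stop 1, stop 2} + {stop 3, stop 4}: 50 + 41 = 91
  {stop 3} + {stop 1, stop 2, stop 4}: 40 + 76 = 116
  {stop 1, stop 3} + {stop 2, stop 4}: 75 + 64 = 139
  {stop 2, stop 3} + {stop 1, stop 4}: 63 + 76 = 139
  … (7 splits in total)
Best: vehicle 1 Base → stop 1 → stop 2 → Base = 50; vehicle 2 Base → stop 3 → stop 4 → Base = 41; combined 91.

Minimum combined distance: 91 blocks.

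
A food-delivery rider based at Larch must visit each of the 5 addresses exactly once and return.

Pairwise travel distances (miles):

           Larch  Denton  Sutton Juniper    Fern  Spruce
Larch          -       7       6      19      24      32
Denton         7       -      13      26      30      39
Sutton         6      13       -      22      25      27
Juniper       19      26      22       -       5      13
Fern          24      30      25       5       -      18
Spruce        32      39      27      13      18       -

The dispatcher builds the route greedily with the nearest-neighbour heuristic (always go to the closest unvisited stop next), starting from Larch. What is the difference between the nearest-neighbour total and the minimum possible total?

Larch: Sutton=6, Denton=7, Juniper=19, Fern=24, Spruce=32 ⇒ Sutton
Sutton: Denton=13, Juniper=22, Fern=25, Spruce=27 ⇒ Denton
Denton: Juniper=26, Fern=30, Spruce=39 ⇒ Juniper
Juniper: Fern=5, Spruce=13 ⇒ Fern
Fern: Spruce=18 ⇒ Spruce
NN route Larch → Sutton → Denton → Juniper → Fern → Spruce → Larch costs 100.
Optimal: Larch → Denton → Fern → Juniper → Spruce → Sutton → Larch costs 88 (by enumerating all 60 distinct tours).
Excess = 100 − 88 = 12.

The nearest-neighbour route is 12 miles longer than optimal.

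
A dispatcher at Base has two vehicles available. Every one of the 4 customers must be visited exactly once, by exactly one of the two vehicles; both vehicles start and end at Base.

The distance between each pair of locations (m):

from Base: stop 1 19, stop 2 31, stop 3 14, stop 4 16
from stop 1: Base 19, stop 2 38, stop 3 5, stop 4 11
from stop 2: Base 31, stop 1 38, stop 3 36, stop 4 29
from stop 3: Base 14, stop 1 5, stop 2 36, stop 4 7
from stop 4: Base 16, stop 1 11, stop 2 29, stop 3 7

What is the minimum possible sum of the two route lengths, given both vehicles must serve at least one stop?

Try each way of splitting the stops between the two vehicles (each non-empty) and, for each split, find the best tour for each vehicle:
  {stop 1} + {stop 2, stop 3, stop 4}: 38 + 81 = 119
  {stop 2} + {stop 1, stop 3, stop 4}: 62 + 46 = 108
  {stop 1, stop 2} + {stop 3, stop 4}: 88 + 37 = 125
  {stop 3} + {stop 1, stop 2, stop 4}: 28 + 90 = 118
  {stop 1, stop 3} + {stop 2, stop 4}: 38 + 76 = 114
  {stop 2, stop 3} + {stop 1, stop 4}: 81 + 46 = 127
  … (7 splits in total)
Best: vehicle 1 Base → stop 2 → Base = 62; vehicle 2 Base → stop 3 → stop 1 → stop 4 → Base = 46; combined 108.

Minimum combined distance: 108 m.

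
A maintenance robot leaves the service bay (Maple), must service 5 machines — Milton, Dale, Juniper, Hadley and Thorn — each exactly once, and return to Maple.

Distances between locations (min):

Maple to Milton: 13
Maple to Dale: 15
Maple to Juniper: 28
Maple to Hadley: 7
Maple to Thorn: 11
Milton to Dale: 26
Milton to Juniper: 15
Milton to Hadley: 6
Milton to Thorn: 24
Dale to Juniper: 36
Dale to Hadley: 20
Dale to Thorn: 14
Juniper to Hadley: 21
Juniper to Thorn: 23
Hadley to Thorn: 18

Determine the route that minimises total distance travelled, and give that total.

Maple → Milton → Dale → Juniper → Hadley → Thorn → Maple: 13+26+36+21+18+11 = 125
Maple → Milton → Dale → Juniper → Thorn → Hadley → Maple: 13+26+36+23+18+7 = 123
Maple → Milton → Dale → Hadley → Juniper → Thorn → Maple: 13+26+20+21+23+11 = 114
Maple → Milton → Dale → Hadley → Thorn → Juniper → Maple: 13+26+20+18+23+28 = 128
Maple → Milton → Dale → Thorn → Juniper → Hadley → Maple: 13+26+14+23+21+7 = 104
Maple → Milton → Dale → Thorn → Hadley → Juniper → Maple: 13+26+14+18+21+28 = 120
Maple → Milton → Juniper → Dale → Hadley → Thorn → Maple: 13+15+36+20+18+11 = 113
Maple → Milton → Juniper → Dale → Thorn → Hadley → Maple: 13+15+36+14+18+7 = 103
Maple → Milton → Juniper → Hadley → Dale → Thorn → Maple: 13+15+21+20+14+11 = 94
Maple → Milton → Juniper → Hadley → Thorn → Dale → Maple: 13+15+21+18+14+15 = 96
Maple → Milton → Juniper → Thorn → Dale → Hadley → Maple: 13+15+23+14+20+7 = 92
Maple → Milton → Juniper → Thorn → Hadley → Dale → Maple: 13+15+23+18+20+15 = 104
Maple → Milton → Hadley → Dale → Juniper → Thorn → Maple: 13+6+20+36+23+11 = 109
Maple → Milton → Hadley → Dale → Thorn → Juniper → Maple: 13+6+20+14+23+28 = 104
… (46 more)
Maple → Dale → Thorn → Juniper → Milton → Hadley → Maple: 15+14+23+15+6+7 = 80  ← best
The minimum is 80.
One optimal route: Maple → Dale → Thorn → Juniper → Milton → Hadley → Maple (or its reverse).

Shortest round trip = 80 min.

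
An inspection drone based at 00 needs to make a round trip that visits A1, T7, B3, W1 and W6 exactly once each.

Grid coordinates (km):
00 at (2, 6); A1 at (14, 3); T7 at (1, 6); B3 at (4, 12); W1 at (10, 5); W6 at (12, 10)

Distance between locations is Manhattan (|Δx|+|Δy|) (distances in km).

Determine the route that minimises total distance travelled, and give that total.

Minimum total distance: 44 km.

With 5 stops there are 5!/2 = 60 distinct round trips (a route and its reverse cost the same).
00-A1-T7-B3-W1-W6-00: 15+16+9+13+7+14 = 74
00-A1-T7-B3-W6-W1-00: 15+16+9+10+7+9 = 66
00-A1-T7-W1-B3-W6-00: 15+16+10+13+10+14 = 78
00-A1-T7-W1-W6-B3-00: 15+16+10+7+10+8 = 66
00-A1-T7-W6-B3-W1-00: 15+16+15+10+13+9 = 78
00-A1-T7-W6-W1-B3-00: 15+16+15+7+13+8 = 74
00-A1-B3-T7-W1-W6-00: 15+19+9+10+7+14 = 74
00-A1-B3-T7-W6-W1-00: 15+19+9+15+7+9 = 74
00-A1-B3-W1-T7-W6-00: 15+19+13+10+15+14 = 86
00-A1-B3-W1-W6-T7-00: 15+19+13+7+15+1 = 70
00-A1-B3-W6-T7-W1-00: 15+19+10+15+10+9 = 78
00-A1-B3-W6-W1-T7-00: 15+19+10+7+10+1 = 62
00-A1-W1-T7-B3-W6-00: 15+6+10+9+10+14 = 64
00-A1-W1-T7-W6-B3-00: 15+6+10+15+10+8 = 64
… (46 more)
00-T7-B3-W6-A1-W1-00: 1+9+10+9+6+9 = 44  ← best
The minimum is 44.
One optimal route: 00 → T7 → B3 → W6 → A1 → W1 → 00 (or its reverse).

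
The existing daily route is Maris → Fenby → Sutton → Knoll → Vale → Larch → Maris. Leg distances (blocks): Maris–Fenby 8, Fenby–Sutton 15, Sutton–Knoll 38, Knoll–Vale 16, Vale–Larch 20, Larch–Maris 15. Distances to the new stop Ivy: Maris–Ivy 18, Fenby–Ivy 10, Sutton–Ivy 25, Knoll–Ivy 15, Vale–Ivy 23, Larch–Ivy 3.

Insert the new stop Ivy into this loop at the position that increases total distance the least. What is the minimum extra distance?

+2 blocks — insert Ivy between Sutton and Knoll.

Insertion cost between consecutive stops i–j is d(i,Ivy) + d(Ivy,j) − d(i,j):
  between Maris and Fenby: 18 + 10 − 8 = 20
  between Fenby and Sutton: 10 + 25 − 15 = 20
  between Sutton and Knoll: 25 + 15 − 38 = 2
  between Knoll and Vale: 15 + 23 − 16 = 22
  between Vale and Larch: 23 + 3 − 20 = 6
  between Larch and Maris: 3 + 18 − 15 = 6
Cheapest insertion is between Sutton and Knoll, adding 2.
New total = 112 + 2 = 114.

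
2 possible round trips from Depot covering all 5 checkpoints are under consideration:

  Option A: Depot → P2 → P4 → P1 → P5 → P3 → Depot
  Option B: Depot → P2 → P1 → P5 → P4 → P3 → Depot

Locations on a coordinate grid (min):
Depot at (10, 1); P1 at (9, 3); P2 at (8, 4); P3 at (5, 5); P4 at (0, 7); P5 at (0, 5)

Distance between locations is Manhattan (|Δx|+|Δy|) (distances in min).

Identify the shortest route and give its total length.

36 min — Option B is the shortest.

Option A: 5 + 11 + 13 + 11 + 5 + 9 = 54
Option B: 5 + 2 + 11 + 2 + 7 + 9 = 36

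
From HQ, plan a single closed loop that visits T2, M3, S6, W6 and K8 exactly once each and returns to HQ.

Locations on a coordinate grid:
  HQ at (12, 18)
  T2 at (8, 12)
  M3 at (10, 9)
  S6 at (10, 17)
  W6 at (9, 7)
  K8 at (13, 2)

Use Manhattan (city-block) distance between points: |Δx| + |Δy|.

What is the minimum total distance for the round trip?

HQ→T2→M3→S6→W6→K8→HQ: 10+5+8+11+9+17 = 60
HQ→T2→M3→S6→K8→W6→HQ: 10+5+8+18+9+14 = 64
HQ→T2→M3→W6→S6→K8→HQ: 10+5+3+11+18+17 = 64
HQ→T2→M3→W6→K8→S6→HQ: 10+5+3+9+18+3 = 48
HQ→T2→M3→K8→S6→W6→HQ: 10+5+10+18+11+14 = 68
HQ→T2→M3→K8→W6→S6→HQ: 10+5+10+9+11+3 = 48
HQ→T2→S6→M3→W6→K8→HQ: 10+7+8+3+9+17 = 54
HQ→T2→S6→M3→K8→W6→HQ: 10+7+8+10+9+14 = 58
HQ→T2→S6→W6→M3→K8→HQ: 10+7+11+3+10+17 = 58
HQ→T2→S6→W6→K8→M3→HQ: 10+7+11+9+10+11 = 58
HQ→T2→S6→K8→M3→W6→HQ: 10+7+18+10+3+14 = 62
HQ→T2→S6→K8→W6→M3→HQ: 10+7+18+9+3+11 = 58
HQ→T2→W6→M3→S6→K8→HQ: 10+6+3+8+18+17 = 62
HQ→T2→W6→M3→K8→S6→HQ: 10+6+3+10+18+3 = 50
… (46 more)
HQ→S6→T2→M3→W6→K8→HQ: 3+7+5+3+9+17 = 44  ← best
The minimum is 44.
One optimal route: HQ → S6 → T2 → M3 → W6 → K8 → HQ (or its reverse).

Minimum total distance: 44.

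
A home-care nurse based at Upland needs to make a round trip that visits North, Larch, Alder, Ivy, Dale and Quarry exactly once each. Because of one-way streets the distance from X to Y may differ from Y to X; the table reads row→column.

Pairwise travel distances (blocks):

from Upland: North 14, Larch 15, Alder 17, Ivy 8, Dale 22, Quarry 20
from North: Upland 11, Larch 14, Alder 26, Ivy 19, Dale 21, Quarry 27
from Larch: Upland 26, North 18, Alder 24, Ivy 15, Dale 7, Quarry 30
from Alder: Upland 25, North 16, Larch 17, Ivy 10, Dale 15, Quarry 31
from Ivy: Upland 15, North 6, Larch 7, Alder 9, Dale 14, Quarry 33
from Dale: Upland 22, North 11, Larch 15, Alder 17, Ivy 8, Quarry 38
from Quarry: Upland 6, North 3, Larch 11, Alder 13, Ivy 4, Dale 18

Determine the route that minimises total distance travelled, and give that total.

Upland - North - Larch - Alder - Ivy - Dale - Quarry - Upland: 14+14+24+10+14+38+6 = 120
Upland - North - Larch - Alder - Ivy - Quarry - Dale - Upland: 14+14+24+10+33+18+22 = 135
Upland - North - Larch - Alder - Dale - Ivy - Quarry - Upland: 14+14+24+15+8+33+6 = 114
Upland - North - Larch - Alder - Dale - Quarry - Ivy - Upland: 14+14+24+15+38+4+15 = 124
Upland - North - Larch - Alder - Quarry - Ivy - Dale - Upland: 14+14+24+31+4+14+22 = 123
Upland - North - Larch - Alder - Quarry - Dale - Ivy - Upland: 14+14+24+31+18+8+15 = 124
Upland - North - Larch - Ivy - Alder - Dale - Quarry - Upland: 14+14+15+9+15+38+6 = 111
Upland - North - Larch - Ivy - Alder - Quarry - Dale - Upland: 14+14+15+9+31+18+22 = 123
… (712 more)
Upland - Quarry - Alder - Ivy - Larch - Dale - North - Upland: 20+13+10+7+7+11+11 = 79  ← best
The minimum is 79.
One optimal route: Upland → Quarry → Alder → Ivy → Larch → Dale → North → Upland.

79 blocks — the shortest possible round trip.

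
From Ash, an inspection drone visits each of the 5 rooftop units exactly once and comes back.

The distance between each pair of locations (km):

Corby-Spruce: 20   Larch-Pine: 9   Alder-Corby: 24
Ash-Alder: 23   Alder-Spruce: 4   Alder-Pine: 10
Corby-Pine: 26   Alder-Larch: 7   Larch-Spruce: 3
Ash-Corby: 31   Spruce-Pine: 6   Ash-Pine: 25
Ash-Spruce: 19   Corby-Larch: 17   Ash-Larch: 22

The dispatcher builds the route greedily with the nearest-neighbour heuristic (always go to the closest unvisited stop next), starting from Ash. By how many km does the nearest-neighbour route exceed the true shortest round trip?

The nearest-neighbour route is 6 km longer than optimal.

Ash: Spruce=19, Larch=22, Alder=23, Pine=25, Corby=31 ⇒ Spruce
Spruce: Larch=3, Alder=4, Pine=6, Corby=20 ⇒ Larch
Larch: Alder=7, Pine=9, Corby=17 ⇒ Alder
Alder: Pine=10, Corby=24 ⇒ Pine
Pine: Corby=26 ⇒ Corby
NN route Ash → Spruce → Larch → Alder → Pine → Corby → Ash costs 96.
Optimal: Ash → Alder → Spruce → Pine → Larch → Corby → Ash costs 90 (by enumerating all 60 distinct tours).
Excess = 96 − 90 = 6.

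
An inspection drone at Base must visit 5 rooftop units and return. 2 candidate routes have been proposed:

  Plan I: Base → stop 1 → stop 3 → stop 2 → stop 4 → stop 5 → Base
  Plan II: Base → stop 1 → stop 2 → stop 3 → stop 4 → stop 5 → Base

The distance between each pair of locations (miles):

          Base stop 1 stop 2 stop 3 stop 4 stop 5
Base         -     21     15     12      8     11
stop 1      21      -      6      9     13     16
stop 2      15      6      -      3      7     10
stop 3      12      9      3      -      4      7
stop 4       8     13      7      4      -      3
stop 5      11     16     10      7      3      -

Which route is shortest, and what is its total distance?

Shortest is Plan II, total 48 miles.

Plan I: 21 + 9 + 3 + 7 + 3 + 11 = 54
Plan II: 21 + 6 + 3 + 4 + 3 + 11 = 48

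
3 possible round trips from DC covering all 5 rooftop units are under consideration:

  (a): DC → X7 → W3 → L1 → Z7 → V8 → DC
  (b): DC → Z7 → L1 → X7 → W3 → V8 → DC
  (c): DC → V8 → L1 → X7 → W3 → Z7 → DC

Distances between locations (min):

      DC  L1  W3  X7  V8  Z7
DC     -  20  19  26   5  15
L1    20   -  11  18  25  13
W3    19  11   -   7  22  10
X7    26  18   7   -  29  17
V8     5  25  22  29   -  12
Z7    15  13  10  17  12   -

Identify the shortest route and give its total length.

74 min — (a) is the shortest.

(a): 26 + 7 + 11 + 13 + 12 + 5 = 74
(b): 15 + 13 + 18 + 7 + 22 + 5 = 80
(c): 5 + 25 + 18 + 7 + 10 + 15 = 80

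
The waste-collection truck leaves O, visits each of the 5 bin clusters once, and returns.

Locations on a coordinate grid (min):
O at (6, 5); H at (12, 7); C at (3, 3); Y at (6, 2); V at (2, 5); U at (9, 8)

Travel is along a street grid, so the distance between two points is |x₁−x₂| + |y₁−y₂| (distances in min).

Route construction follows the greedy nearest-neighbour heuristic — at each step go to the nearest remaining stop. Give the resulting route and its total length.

At O the remaining stops are Y 3, V 4, C 5, U 6, H 8; go to Y.
At Y the remaining stops are C 4, V 7, U 9, H 11; go to C.
At C the remaining stops are V 3, U 11, H 13; go to V.
At V the remaining stops are U 10, H 12; go to U.
At U the remaining stops are H 4; go to H.
Return H→O: 8.
Total = 3 + 4 + 3 + 10 + 4 + 8 = 32.

32 min along O → Y → C → V → U → H → O.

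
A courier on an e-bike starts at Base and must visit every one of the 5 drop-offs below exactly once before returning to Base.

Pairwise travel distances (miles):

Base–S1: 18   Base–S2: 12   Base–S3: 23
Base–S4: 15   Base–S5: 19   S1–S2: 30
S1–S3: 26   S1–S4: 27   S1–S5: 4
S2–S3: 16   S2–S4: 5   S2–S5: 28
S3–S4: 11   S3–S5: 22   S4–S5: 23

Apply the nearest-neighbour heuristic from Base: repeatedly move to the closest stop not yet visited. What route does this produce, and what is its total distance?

From Base: distances to unvisited — S2=12, S4=15, S1=18, S5=19, S3=23. Nearest is S2 (12).
From S2: distances to unvisited — S4=5, S3=16, S5=28, S1=30. Nearest is S4 (5).
From S4: distances to unvisited — S3=11, S5=23, S1=27. Nearest is S3 (11).
From S3: distances to unvisited — S5=22, S1=26. Nearest is S5 (22).
From S5: distances to unvisited — S1=4. Nearest is S1 (4).
Return S1→Base: 18.
Total = 12 + 5 + 11 + 22 + 4 + 18 = 72.

Total distance 72 miles via the nearest-neighbour route Base → S2 → S4 → S3 → S5 → S1 → Base.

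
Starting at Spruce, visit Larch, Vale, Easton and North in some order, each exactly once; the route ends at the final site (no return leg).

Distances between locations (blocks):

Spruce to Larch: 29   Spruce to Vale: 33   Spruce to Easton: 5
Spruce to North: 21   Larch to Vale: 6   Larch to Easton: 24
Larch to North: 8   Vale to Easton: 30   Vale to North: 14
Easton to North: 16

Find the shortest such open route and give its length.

There are 4! = 24 possible orderings.
Spruce → Larch → Vale → Easton → North: 29+6+30+16 = 81
Spruce → Larch → Vale → North → Easton: 29+6+14+16 = 65
Spruce → Larch → Easton → Vale → North: 29+24+30+14 = 97
Spruce → Larch → Easton → North → Vale: 29+24+16+14 = 83
Spruce → Larch → North → Vale → Easton: 29+8+14+30 = 81
Spruce → Larch → North → Easton → Vale: 29+8+16+30 = 83
Spruce → Vale → Larch → Easton → North: 33+6+24+16 = 79
Spruce → Vale → Larch → North → Easton: 33+6+8+16 = 63
Spruce → Vale → Easton → Larch → North: 33+30+24+8 = 95
Spruce → Vale → Easton → North → Larch: 33+30+16+8 = 87
Spruce → Vale → North → Larch → Easton: 33+14+8+24 = 79
Spruce → Vale → North → Easton → Larch: 33+14+16+24 = 87
Spruce → Easton → Larch → Vale → North: 5+24+6+14 = 49
Spruce → Easton → Larch → North → Vale: 5+24+8+14 = 51
… (10 more)
Spruce → Easton → North → Larch → Vale: 5+16+8+6 = 35  ← best
The minimum is 35.
One shortest path: Spruce → Easton → North → Larch → Vale.

Shortest open route: 35 blocks.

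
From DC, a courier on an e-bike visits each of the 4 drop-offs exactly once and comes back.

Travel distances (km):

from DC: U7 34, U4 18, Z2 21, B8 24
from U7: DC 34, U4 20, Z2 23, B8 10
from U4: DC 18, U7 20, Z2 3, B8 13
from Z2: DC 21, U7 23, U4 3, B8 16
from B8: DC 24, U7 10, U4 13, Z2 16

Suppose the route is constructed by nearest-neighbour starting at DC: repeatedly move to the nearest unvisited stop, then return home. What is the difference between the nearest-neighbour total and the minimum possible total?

The nearest-neighbour route is 3 km longer than optimal.

From DC: U4=18, Z2=21, B8=24, U7=34 → choose U4 (18).
From U4: Z2=3, B8=13, U7=20 → choose Z2 (3).
From Z2: B8=16, U7=23 → choose B8 (16).
From B8: U7=10 → choose U7 (10).
NN route DC → U4 → Z2 → B8 → U7 → DC costs 81.
Optimal: DC → U4 → Z2 → U7 → B8 → DC costs 78 (by enumerating all 12 distinct tours).
Excess = 81 − 78 = 3.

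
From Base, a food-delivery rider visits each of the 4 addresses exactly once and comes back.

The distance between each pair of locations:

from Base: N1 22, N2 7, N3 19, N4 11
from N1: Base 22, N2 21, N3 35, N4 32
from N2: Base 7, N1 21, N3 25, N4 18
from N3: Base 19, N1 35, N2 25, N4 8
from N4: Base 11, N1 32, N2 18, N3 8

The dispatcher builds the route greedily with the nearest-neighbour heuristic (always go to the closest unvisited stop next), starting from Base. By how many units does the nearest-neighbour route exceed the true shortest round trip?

The nearest-neighbour route is 8 longer than optimal.

Base: N2=7, N4=11, N3=19, N1=22 ⇒ N2
N2: N4=18, N1=21, N3=25 ⇒ N4
N4: N3=8, N1=32 ⇒ N3
N3: N1=35 ⇒ N1
NN route Base → N2 → N4 → N3 → N1 → Base costs 90.
Optimal: Base → N2 → N1 → N3 → N4 → Base costs 82 (by enumerating all 12 distinct tours).
Excess = 90 − 82 = 8.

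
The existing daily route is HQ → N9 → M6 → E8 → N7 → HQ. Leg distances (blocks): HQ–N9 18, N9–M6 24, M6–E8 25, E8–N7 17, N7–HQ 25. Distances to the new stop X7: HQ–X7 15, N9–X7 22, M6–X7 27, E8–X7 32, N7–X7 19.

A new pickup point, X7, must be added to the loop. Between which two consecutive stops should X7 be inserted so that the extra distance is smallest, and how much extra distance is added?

Insertion cost between consecutive stops i–j is d(i,X7) + d(X7,j) − d(i,j):
  between HQ and N9: 15 + 22 − 18 = 19
  between N9 and M6: 22 + 27 − 24 = 25
  between M6 and E8: 27 + 32 − 25 = 34
  between E8 and N7: 32 + 19 − 17 = 34
  between N7 and HQ: 19 + 15 − 25 = 9
Cheapest insertion is between N7 and HQ, adding 9.
New total = 109 + 9 = 118.

Adding 9 blocks by placing X7 on the N7–HQ leg.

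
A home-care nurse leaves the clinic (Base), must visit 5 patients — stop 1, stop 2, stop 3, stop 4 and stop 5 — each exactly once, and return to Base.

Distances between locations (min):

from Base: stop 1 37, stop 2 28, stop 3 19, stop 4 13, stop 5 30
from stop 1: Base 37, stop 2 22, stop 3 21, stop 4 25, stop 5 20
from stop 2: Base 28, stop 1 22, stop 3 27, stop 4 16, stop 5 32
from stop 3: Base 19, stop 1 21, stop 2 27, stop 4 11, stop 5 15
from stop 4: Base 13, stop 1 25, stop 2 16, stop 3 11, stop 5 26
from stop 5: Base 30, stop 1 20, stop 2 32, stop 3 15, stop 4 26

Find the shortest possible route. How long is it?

With 5 stops there are 5!/2 = 60 distinct round trips (a route and its reverse cost the same).
Base - stop 1 - stop 2 - stop 3 - stop 4 - stop 5 - Base: 37+22+27+11+26+30 = 153
Base - stop 1 - stop 2 - stop 3 - stop 5 - stop 4 - Base: 37+22+27+15+26+13 = 140
Base - stop 1 - stop 2 - stop 4 - stop 3 - stop 5 - Base: 37+22+16+11+15+30 = 131
Base - stop 1 - stop 2 - stop 4 - stop 5 - stop 3 - Base: 37+22+16+26+15+19 = 135
Base - stop 1 - stop 2 - stop 5 - stop 3 - stop 4 - Base: 37+22+32+15+11+13 = 130
Base - stop 1 - stop 2 - stop 5 - stop 4 - stop 3 - Base: 37+22+32+26+11+19 = 147
Base - stop 1 - stop 3 - stop 2 - stop 4 - stop 5 - Base: 37+21+27+16+26+30 = 157
Base - stop 1 - stop 3 - stop 2 - stop 5 - stop 4 - Base: 37+21+27+32+26+13 = 156
Base - stop 1 - stop 3 - stop 4 - stop 2 - stop 5 - Base: 37+21+11+16+32+30 = 147
Base - stop 1 - stop 3 - stop 4 - stop 5 - stop 2 - Base: 37+21+11+26+32+28 = 155
Base - stop 1 - stop 3 - stop 5 - stop 2 - stop 4 - Base: 37+21+15+32+16+13 = 134
Base - stop 1 - stop 3 - stop 5 - stop 4 - stop 2 - Base: 37+21+15+26+16+28 = 143
Base - stop 1 - stop 4 - stop 2 - stop 3 - stop 5 - Base: 37+25+16+27+15+30 = 150
Base - stop 1 - stop 4 - stop 2 - stop 5 - stop 3 - Base: 37+25+16+32+15+19 = 144
… (46 more)
Base - stop 3 - stop 5 - stop 1 - stop 2 - stop 4 - Base: 19+15+20+22+16+13 = 105  ← best
The minimum is 105.
One optimal route: Base → stop 3 → stop 5 → stop 1 → stop 2 → stop 4 → Base (or its reverse).

Shortest round trip = 105 min.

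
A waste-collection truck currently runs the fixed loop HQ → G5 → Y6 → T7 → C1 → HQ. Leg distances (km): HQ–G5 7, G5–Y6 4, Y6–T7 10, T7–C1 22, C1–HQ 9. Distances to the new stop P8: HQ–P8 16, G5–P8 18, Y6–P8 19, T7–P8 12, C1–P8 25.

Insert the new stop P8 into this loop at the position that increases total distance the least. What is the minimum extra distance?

Insertion cost between consecutive stops i–j is d(i,P8) + d(P8,j) − d(i,j):
  between HQ and G5: 16 + 18 − 7 = 27
  between G5 and Y6: 18 + 19 − 4 = 33
  between Y6 and T7: 19 + 12 − 10 = 21
  between T7 and C1: 12 + 25 − 22 = 15
  between C1 and HQ: 25 + 16 − 9 = 32
Cheapest insertion is between T7 and C1, adding 15.
New total = 52 + 15 = 67.

Adding 15 km by placing P8 on the T7–C1 leg.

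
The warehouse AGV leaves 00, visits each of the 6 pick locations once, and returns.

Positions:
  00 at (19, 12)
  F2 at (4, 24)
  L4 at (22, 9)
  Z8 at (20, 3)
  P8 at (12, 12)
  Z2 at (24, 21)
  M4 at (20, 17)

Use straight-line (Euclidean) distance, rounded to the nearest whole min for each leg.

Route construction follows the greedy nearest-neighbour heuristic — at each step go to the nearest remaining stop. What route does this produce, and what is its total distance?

At 00 the remaining stops are L4 4, M4 5, P8 7, Z8 9, Z2 10, F2 19; go to L4.
At L4 the remaining stops are Z8 6, M4 8, P8 10, Z2 12, F2 23; go to Z8.
At Z8 the remaining stops are P8 12, M4 14, Z2 18, F2 26; go to P8.
At P8 the remaining stops are M4 9, F2 14, Z2 15; go to M4.
At M4 the remaining stops are Z2 6, F2 17; go to Z2.
At Z2 the remaining stops are F2 20; go to F2.
Return F2→00: 19.
Total = 4 + 6 + 12 + 9 + 6 + 20 + 19 = 76.

Nearest-neighbour total = 76 min; route 00 → L4 → Z8 → P8 → M4 → Z2 → F2 → 00.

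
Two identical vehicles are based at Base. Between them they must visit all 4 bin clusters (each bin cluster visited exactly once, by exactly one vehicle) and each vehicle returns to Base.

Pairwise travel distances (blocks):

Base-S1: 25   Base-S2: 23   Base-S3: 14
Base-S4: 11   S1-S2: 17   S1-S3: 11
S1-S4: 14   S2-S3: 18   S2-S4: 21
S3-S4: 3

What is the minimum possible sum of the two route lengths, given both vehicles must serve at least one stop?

87 blocks — the smallest possible combined total.

There are 2^3 − 1 = 7 ways to divide the 4 stops into two non-empty groups. For each, the best each vehicle can do is its own shortest tour through its group:
  {S1} + {S2, S3, S4}: 50 + 55 = 105
  {S2} + {S1, S3, S4}: 46 + 50 = 96
  {S1, S2} + {S3, S4}: 65 + 28 = 93
  {S3} + {S1, S2, S4}: 28 + 65 = 93
  {S1, S3} + {S2, S4}: 50 + 55 = 105
  {S2, S3} + {S1, S4}: 55 + 50 = 105
  … (7 splits in total)
  {S1, S2, S3} + {S4}: 65 + 22 = 87  ← best
Best: vehicle 1 Base → S2 → S1 → S3 → Base = 65; vehicle 2 Base → S4 → Base = 22; combined 87.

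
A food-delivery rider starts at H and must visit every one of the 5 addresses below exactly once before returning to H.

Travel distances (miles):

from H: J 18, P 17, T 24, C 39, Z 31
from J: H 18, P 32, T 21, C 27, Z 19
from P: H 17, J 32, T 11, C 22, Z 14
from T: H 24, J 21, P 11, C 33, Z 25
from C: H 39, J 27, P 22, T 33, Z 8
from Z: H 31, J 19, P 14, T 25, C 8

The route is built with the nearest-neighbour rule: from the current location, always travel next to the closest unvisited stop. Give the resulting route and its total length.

115 miles along H → P → T → J → Z → C → H.

From H: distances to unvisited — P=17, J=18, T=24, Z=31, C=39. Nearest is P (17).
From P: distances to unvisited — T=11, Z=14, C=22, J=32. Nearest is T (11).
From T: distances to unvisited — J=21, Z=25, C=33. Nearest is J (21).
From J: distances to unvisited — Z=19, C=27. Nearest is Z (19).
From Z: distances to unvisited — C=8. Nearest is C (8).
Return C→H: 39.
Total = 17 + 11 + 21 + 19 + 8 + 39 = 115.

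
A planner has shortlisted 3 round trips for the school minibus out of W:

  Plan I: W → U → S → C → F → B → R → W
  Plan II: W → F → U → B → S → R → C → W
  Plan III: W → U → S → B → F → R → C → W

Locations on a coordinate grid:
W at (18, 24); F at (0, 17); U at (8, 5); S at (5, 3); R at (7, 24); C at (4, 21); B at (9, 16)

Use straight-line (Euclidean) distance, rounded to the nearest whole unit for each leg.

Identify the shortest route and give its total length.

Plan I: 21 + 4 + 18 + 6 + 9 + 8 + 11 = 77
Plan II: 19 + 14 + 11 + 14 + 21 + 4 + 14 = 97
Plan III: 21 + 4 + 14 + 9 + 10 + 4 + 14 = 76

76 — Plan III is the shortest.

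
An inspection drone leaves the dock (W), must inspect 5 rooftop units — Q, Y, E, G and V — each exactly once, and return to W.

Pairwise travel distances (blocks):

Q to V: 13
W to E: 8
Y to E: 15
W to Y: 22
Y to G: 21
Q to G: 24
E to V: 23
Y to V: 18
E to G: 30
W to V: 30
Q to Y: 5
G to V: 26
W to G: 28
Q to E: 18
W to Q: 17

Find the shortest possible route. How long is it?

W-Q-Y-E-G-V-W: 17+5+15+30+26+30 = 123
W-Q-Y-E-V-G-W: 17+5+15+23+26+28 = 114
W-Q-Y-G-E-V-W: 17+5+21+30+23+30 = 126
W-Q-Y-G-V-E-W: 17+5+21+26+23+8 = 100
W-Q-Y-V-E-G-W: 17+5+18+23+30+28 = 121
W-Q-Y-V-G-E-W: 17+5+18+26+30+8 = 104
W-Q-E-Y-G-V-W: 17+18+15+21+26+30 = 127
W-Q-E-Y-V-G-W: 17+18+15+18+26+28 = 122
W-Q-E-G-Y-V-W: 17+18+30+21+18+30 = 134
W-Q-E-G-V-Y-W: 17+18+30+26+18+22 = 131
W-Q-E-V-Y-G-W: 17+18+23+18+21+28 = 125
W-Q-E-V-G-Y-W: 17+18+23+26+21+22 = 127
W-Q-G-Y-E-V-W: 17+24+21+15+23+30 = 130
W-Q-G-Y-V-E-W: 17+24+21+18+23+8 = 111
… (46 more)
W-E-Y-Q-V-G-W: 8+15+5+13+26+28 = 95  ← best
The minimum is 95.
One optimal route: W → E → Y → Q → V → G → W (or its reverse).

95 blocks — the shortest possible round trip.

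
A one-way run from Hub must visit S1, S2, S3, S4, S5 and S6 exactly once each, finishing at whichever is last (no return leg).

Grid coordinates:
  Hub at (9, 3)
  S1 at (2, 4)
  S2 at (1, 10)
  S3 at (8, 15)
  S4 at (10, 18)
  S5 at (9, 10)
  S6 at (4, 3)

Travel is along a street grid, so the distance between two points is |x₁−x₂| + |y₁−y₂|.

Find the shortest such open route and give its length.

Minimum one-way distance = 34.

There are 6! = 720 possible orderings.
Hub→S1→S2→S3→S4→S5→S6: 8+7+12+5+9+12 = 53
Hub→S1→S2→S3→S4→S6→S5: 8+7+12+5+21+12 = 65
Hub→S1→S2→S3→S5→S4→S6: 8+7+12+6+9+21 = 63
Hub→S1→S2→S3→S5→S6→S4: 8+7+12+6+12+21 = 66
Hub→S1→S2→S3→S6→S4→S5: 8+7+12+16+21+9 = 73
Hub→S1→S2→S3→S6→S5→S4: 8+7+12+16+12+9 = 64
Hub→S1→S2→S4→S3→S5→S6: 8+7+17+5+6+12 = 55
Hub→S1→S2→S4→S3→S6→S5: 8+7+17+5+16+12 = 65
… (712 more)
Hub→S6→S1→S2→S5→S3→S4: 5+3+7+8+6+5 = 34  ← best
The minimum is 34.
One shortest path: Hub → S6 → S1 → S2 → S5 → S3 → S4.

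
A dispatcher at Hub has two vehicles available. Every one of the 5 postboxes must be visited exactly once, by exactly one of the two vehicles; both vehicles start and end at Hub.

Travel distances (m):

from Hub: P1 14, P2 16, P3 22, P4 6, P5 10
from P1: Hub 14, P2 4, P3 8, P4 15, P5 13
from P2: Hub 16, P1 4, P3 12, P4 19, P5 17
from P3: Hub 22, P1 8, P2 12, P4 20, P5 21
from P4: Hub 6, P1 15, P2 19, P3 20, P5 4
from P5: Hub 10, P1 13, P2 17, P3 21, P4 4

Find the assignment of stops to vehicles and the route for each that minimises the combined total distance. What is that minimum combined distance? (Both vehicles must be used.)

Minimum combined distance: 70 m.

Check every non-empty split of the stops between the two vehicles; for each half take its own optimal tour:
  {P1} + {P2, P3, P4, P5}: 28 + 59 = 87
  {P2} + {P1, P3, P4, P5}: 32 + 53 = 85
  {P1, P2} + {P3, P4, P5}: 34 + 53 = 87
  {P3} + {P1, P2, P4, P5}: 44 + 43 = 87
  {P1, P3} + {P2, P4, P5}: 44 + 43 = 87
  {P2, P3} + {P1, P4, P5}: 50 + 37 = 87
  … (15 splits in total)
  {P1, P2, P3} + {P4, P5}: 50 + 20 = 70  ← best
Best: vehicle 1 Hub → P1 → P3 → P2 → Hub = 50; vehicle 2 Hub → P4 → P5 → Hub = 20; combined 70.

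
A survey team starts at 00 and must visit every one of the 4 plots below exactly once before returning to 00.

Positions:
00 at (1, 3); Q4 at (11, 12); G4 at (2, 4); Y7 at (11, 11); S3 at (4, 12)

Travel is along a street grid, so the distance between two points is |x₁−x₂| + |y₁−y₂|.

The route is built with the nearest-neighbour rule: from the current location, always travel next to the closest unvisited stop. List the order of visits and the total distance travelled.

38 along 00 → G4 → S3 → Q4 → Y7 → 00.

00 → [G4:2 / S3:12 / Y7:18 / Q4:19] → G4 (2)
G4 → [S3:10 / Y7:16 / Q4:17] → S3 (10)
S3 → [Q4:7 / Y7:8] → Q4 (7)
Q4 → [Y7:1] → Y7 (1)
Return Y7→00: 18.
Total = 2 + 10 + 7 + 1 + 18 = 38.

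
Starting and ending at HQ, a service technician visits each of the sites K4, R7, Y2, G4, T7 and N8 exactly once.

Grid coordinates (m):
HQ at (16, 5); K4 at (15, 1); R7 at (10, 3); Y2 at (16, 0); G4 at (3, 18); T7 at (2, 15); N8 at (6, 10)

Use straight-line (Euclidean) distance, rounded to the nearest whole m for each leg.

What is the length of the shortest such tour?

Minimum total distance: 46 m.

There are 360 distinct closed tours to check (reversals are equivalent).
HQ→K4→R7→Y2→G4→T7→N8→HQ: 4+5+7+22+3+6+11 = 58
HQ→K4→R7→Y2→G4→N8→T7→HQ: 4+5+7+22+9+6+17 = 70
HQ→K4→R7→Y2→T7→G4→N8→HQ: 4+5+7+21+3+9+11 = 60
HQ→K4→R7→Y2→T7→N8→G4→HQ: 4+5+7+21+6+9+18 = 70
HQ→K4→R7→Y2→N8→G4→T7→HQ: 4+5+7+14+9+3+17 = 59
HQ→K4→R7→Y2→N8→T7→G4→HQ: 4+5+7+14+6+3+18 = 57
HQ→K4→R7→G4→Y2→T7→N8→HQ: 4+5+17+22+21+6+11 = 86
HQ→K4→R7→G4→Y2→N8→T7→HQ: 4+5+17+22+14+6+17 = 85
… (352 more)
HQ→Y2→K4→R7→N8→T7→G4→HQ: 5+1+5+8+6+3+18 = 46  ← best
The minimum is 46.
One optimal route: HQ → Y2 → K4 → R7 → N8 → T7 → G4 → HQ (or its reverse).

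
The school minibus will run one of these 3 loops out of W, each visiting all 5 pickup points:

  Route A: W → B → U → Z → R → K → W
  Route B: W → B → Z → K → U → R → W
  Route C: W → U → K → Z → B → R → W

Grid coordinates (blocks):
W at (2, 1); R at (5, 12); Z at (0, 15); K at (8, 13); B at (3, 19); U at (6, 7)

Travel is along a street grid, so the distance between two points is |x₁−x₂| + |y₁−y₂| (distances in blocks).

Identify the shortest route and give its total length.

Shortest is Route C, total 58 blocks.

Route A: 19 + 15 + 14 + 8 + 4 + 18 = 78
Route B: 19 + 7 + 10 + 8 + 6 + 14 = 64
Route C: 10 + 8 + 10 + 7 + 9 + 14 = 58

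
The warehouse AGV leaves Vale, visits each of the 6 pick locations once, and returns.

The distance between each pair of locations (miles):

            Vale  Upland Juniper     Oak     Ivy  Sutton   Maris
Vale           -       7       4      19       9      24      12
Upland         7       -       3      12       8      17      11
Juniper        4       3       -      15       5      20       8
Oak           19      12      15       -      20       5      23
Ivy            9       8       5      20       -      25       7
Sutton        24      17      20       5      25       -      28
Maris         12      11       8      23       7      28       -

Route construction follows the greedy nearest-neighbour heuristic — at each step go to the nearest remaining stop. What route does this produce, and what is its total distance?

Vale → [Juniper:4 / Upland:7 / Ivy:9 / Maris:12 / Oak:19 / Sutton:24] → Juniper (4)
Juniper → [Upland:3 / Ivy:5 / Maris:8 / Oak:15 / Sutton:20] → Upland (3)
Upland → [Ivy:8 / Maris:11 / Oak:12 / Sutton:17] → Ivy (8)
Ivy → [Maris:7 / Oak:20 / Sutton:25] → Maris (7)
Maris → [Oak:23 / Sutton:28] → Oak (23)
Oak → [Sutton:5] → Sutton (5)
Return Sutton→Vale: 24.
Total = 4 + 3 + 8 + 7 + 23 + 5 + 24 = 74.

Total distance 74 miles via the nearest-neighbour route Vale → Juniper → Upland → Ivy → Maris → Oak → Sutton → Vale.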